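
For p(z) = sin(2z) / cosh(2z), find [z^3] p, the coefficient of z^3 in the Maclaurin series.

Divide the numerator series by the denominator series (power-series long division).
[z^0] = 0;  [z^1] = 2;  [z^2] = 0;  [z^3] = -16/3.

-16/3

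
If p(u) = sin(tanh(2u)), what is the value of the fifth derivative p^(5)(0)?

Let u equal the inner series; expand the outer function in u and truncate.
From the series, [u^5] p = 148/15; multiply by 5! = 120 to get 1184.

1184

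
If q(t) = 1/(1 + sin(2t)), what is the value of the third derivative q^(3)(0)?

Plug the Maclaurin series of the inner function into that of the outer and collect terms.
The coefficient of t^3 in the expansion is -20/3, so q′′′(0) = 3! * (-20/3) = -40.

-40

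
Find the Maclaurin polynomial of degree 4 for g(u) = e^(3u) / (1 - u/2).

Multiply the two series term by term and collect like powers.
g(0) = 1
g′(0) = 7/2
g′′(0) = 25/2
g′′′(0) = 183/4
g^(4)(0) = 345/2
Then c_k = g^(k)(0)/k! gives each Taylor coefficient.

115*u^4/16 + 61*u^3/8 + 25*u^2/4 + 7*u/2 + 1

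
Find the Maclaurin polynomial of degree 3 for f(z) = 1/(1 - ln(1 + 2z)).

Substitute the inner expansion into the outer series and collect powers.
f(0) = 1
f′(0) = 2
f′′(0) = 4
f′′′(0) = 16

8*z^3/3 + 2*z^2 + 2*z + 1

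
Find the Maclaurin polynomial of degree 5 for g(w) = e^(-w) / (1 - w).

11*w^5/30 + 3*w^4/8 + w^3/3 + w^2/2 + 1

Expand 1/(denominator) as a geometric series and multiply by the numerator's series.
g(0) = 1
g′(0) = 0
g′′(0) = 1
g′′′(0) = 2
g^(4)(0) = 9
g^(5)(0) = 44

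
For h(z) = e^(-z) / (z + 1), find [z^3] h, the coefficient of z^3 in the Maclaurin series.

-8/3

Multiply the numerator's expansion by the denominator's geometric series.
[z^0] = 1;  [z^1] = -2;  [z^2] = 5/2;  [z^3] = -8/3.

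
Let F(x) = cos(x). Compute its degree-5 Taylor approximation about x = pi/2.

Use the known series and substitute for the argument.
[(x - pi/2)^0] = 0;  [(x - pi/2)^1] = -1;  [(x - pi/2)^2] = 0;  [(x - pi/2)^3] = 1/6;  [(x - pi/2)^4] = 0;  [(x - pi/2)^5] = -1/120.

-(x - pi/2)^5/120 + (x - pi/2)^3/6 - (x - pi/2)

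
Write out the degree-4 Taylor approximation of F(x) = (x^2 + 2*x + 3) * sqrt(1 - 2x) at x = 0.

Distribute the polynomial across the series and collect like powers.
F(0) = 3
F′(0) = -1
F′′(0) = -5
F′′′(0) = -21
F^(4)(0) = -81
Dividing each by k! gives the coefficients c_0, ..., c_4.

-27*x^4/8 - 7*x^3/2 - 5*x^2/2 - x + 3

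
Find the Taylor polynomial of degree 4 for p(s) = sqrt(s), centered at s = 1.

-5*(s - 1)^4/128 + (s - 1)^3/16 - (s - 1)^2/8 + (s - 1)/2 + 1

[(s - 1)^0] = 1;  [(s - 1)^1] = 1/2;  [(s - 1)^2] = -1/8;  [(s - 1)^3] = 1/16;  [(s - 1)^4] = -5/128.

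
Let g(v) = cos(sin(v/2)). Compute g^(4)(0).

5/16

Compose series: expand the inner function first, then feed it into the outer expansion.
The coefficient of v^4 in the expansion is 5/384, so g^(4)(0) = 4! * (5/384) = 5/16.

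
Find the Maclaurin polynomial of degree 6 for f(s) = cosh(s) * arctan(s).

Take the Cauchy product of the two expansions.
[s^0] = 0;  [s^1] = 1;  [s^2] = 0;  [s^3] = 1/6;  [s^4] = 0;  [s^5] = 3/40;  [s^6] = 0.

3*s^5/40 + s^3/6 + s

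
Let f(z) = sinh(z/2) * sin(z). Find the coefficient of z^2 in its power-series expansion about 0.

1/2

Multiply the two series term by term and collect like powers.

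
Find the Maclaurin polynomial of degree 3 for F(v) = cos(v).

1 - v^2/2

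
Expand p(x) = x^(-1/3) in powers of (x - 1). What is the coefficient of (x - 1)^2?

2/9

Differentiate repeatedly and evaluate at the center.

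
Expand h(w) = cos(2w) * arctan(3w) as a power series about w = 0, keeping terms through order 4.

Multiply the two series term by term and collect like powers.

-15*w^3 + 3*w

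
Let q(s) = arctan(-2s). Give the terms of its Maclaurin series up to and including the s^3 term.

8*s^3/3 - 2*s

Use the known series and substitute for the argument.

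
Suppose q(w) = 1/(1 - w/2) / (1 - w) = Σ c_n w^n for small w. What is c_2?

7/4

Expand each factor separately, then convolve coefficients.
q(0) = 1
q′(0) = 3/2
q′′(0) = 7/2
So c_2 = q′′(0)/2! = 7/4.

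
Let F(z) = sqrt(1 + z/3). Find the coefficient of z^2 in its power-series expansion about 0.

-1/72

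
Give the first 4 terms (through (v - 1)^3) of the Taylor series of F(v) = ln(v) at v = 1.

(v - 1)^3/3 - (v - 1)^2/2 + (v - 1)

Use the known series and substitute for the argument.
[(v - 1)^0] = 0;  [(v - 1)^1] = 1;  [(v - 1)^2] = -1/2;  [(v - 1)^3] = 1/3.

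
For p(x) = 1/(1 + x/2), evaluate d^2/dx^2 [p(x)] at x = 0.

1/2

Differentiate repeatedly and evaluate at the center.
The coefficient of x^2 in the expansion is 1/4, so p′′(0) = 2! * (1/4) = 1/2.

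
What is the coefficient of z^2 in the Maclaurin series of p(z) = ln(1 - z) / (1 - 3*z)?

Use 1/(1 - r) = Σ r^k on the denominator, then take the Cauchy product.
p(0) = 0
p′(0) = -1
p′′(0) = -7
So c_2 = p′′(0)/2! = -7/2.

-7/2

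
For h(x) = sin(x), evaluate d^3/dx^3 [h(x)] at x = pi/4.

-sqrt(2)/2

The coefficient of (x - pi/4)^3 in the expansion is -sqrt(2)/12, so h′′′(pi/4) = 3! * (-sqrt(2)/12) = -sqrt(2)/2.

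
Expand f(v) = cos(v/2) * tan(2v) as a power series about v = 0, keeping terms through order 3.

29*v^3/12 + 2*v

Multiply the two series term by term and collect like powers.
f(0) = 0
f′(0) = 2
f′′(0) = 0
f′′′(0) = 29/2
Then c_k = f^(k)(0)/k! gives each Taylor coefficient.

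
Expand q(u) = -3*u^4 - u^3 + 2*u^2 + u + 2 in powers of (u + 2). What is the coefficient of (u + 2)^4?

[(u + 2)^0] = -32;  [(u + 2)^1] = 77;  [(u + 2)^2] = -64;  [(u + 2)^3] = 23;  [(u + 2)^4] = -3.
So c_4 = q^(4)(-2)/4! = -3.

-3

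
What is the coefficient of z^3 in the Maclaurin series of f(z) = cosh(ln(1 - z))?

Plug the Maclaurin series of the inner function into that of the outer and collect terms.
f(0) = 1
f′(0) = 0
f′′(0) = 1
f′′′(0) = 3
Then c_k = f^(k)(0)/k! gives each Taylor coefficient.

1/2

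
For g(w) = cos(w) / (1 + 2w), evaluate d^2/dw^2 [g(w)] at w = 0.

Take the Cauchy product of the two expansions.
The coefficient of w^2 in the expansion is 7/2, so g′′(0) = 2! * (7/2) = 7.

7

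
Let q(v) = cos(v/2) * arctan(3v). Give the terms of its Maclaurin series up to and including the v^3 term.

-75*v^3/8 + 3*v

Expand each factor separately, then convolve coefficients.
[v^0] = 0;  [v^1] = 3;  [v^2] = 0;  [v^3] = -75/8.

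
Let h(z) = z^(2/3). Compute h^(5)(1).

The coefficient of (z - 1)^5 in the expansion is 14/729, so h^(5)(1) = 5! * (14/729) = 560/243.

560/243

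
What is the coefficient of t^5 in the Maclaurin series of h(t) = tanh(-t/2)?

h(0) = 0
h′(0) = -1/2
h′′(0) = 0
h′′′(0) = 1/4
h^(4)(0) = 0
h^(5)(0) = -1/2
So c_5 = h^(5)(0)/5! = -1/240.

-1/240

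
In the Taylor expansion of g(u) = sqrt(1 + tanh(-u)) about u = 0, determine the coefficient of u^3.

Plug the Maclaurin series of the inner function into that of the outer and collect terms.
[u^0] = 1;  [u^1] = -1/2;  [u^2] = -1/8;  [u^3] = 5/48.

5/48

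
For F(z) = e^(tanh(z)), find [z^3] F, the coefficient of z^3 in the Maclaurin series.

-1/6

Plug the Maclaurin series of the inner function into that of the outer and collect terms.
[z^0] = 1;  [z^1] = 1;  [z^2] = 1/2;  [z^3] = -1/6.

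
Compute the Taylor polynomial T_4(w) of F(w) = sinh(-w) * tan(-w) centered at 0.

w^4/2 + w^2

Write out both Maclaurin series and multiply, keeping only the needed powers.
F(0) = 0
F′(0) = 0
F′′(0) = 2
F′′′(0) = 0
F^(4)(0) = 12
Dividing each by k! gives the coefficients c_0, ..., c_4.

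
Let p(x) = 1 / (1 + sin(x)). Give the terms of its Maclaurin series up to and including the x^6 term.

17*x^6/45 - 61*x^5/120 + 2*x^4/3 - 5*x^3/6 + x^2 - x + 1

Expand as Σ (-1)^k u^k with u equal to the inner function's series.
p(0) = 1
p′(0) = -1
p′′(0) = 2
p′′′(0) = -5
p^(4)(0) = 16
p^(5)(0) = -61
p^(6)(0) = 272
The Taylor polynomial is Σ p^(k)(0)/k! · x^k.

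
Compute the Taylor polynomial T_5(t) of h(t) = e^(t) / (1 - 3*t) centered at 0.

5087*t^5/15 + 2713*t^4/24 + 113*t^3/3 + 25*t^2/2 + 4*t + 1

Use 1/(1 - r) = Σ r^k on the denominator, then take the Cauchy product.
h(0) = 1
h′(0) = 4
h′′(0) = 25
h′′′(0) = 226
h^(4)(0) = 2713
h^(5)(0) = 40696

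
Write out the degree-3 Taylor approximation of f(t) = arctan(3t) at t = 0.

-9*t^3 + 3*t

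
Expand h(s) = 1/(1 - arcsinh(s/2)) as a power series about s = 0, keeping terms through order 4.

Plug the Maclaurin series of the inner function into that of the outer and collect terms.
h(0) = 1
h′(0) = 1/2
h′′(0) = 1/2
h′′′(0) = 5/8
h^(4)(0) = 1

s^4/24 + 5*s^3/48 + s^2/4 + s/2 + 1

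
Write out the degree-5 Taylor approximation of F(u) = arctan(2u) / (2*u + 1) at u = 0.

416*u^5/15 - 32*u^4/3 + 16*u^3/3 - 4*u^2 + 2*u

Multiply the numerator's expansion by the denominator's geometric series.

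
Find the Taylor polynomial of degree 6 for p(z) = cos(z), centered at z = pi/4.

-sqrt(2)*(z - pi/4)^6/1440 - sqrt(2)*(z - pi/4)^5/240 + sqrt(2)*(z - pi/4)^4/48 + sqrt(2)*(z - pi/4)^3/12 - sqrt(2)*(z - pi/4)^2/4 - sqrt(2)*(z - pi/4)/2 + sqrt(2)/2

Compute the successive derivatives at the expansion point and divide by k!.
p(pi/4) = sqrt(2)/2
p′(pi/4) = -sqrt(2)/2
p′′(pi/4) = -sqrt(2)/2
p′′′(pi/4) = sqrt(2)/2
p^(4)(pi/4) = sqrt(2)/2
p^(5)(pi/4) = -sqrt(2)/2
p^(6)(pi/4) = -sqrt(2)/2
Dividing each by k! gives the coefficients c_0, ..., c_6.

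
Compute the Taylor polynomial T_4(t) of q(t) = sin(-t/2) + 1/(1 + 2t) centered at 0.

16*t^4 - 383*t^3/48 + 4*t^2 - 5*t/2 + 1

Combine the two series term by term.
q(0) = 1
q′(0) = -5/2
q′′(0) = 8
q′′′(0) = -383/8
q^(4)(0) = 384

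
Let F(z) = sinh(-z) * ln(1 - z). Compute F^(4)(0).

12

Write out both Maclaurin series and multiply, keeping only the needed powers.
From the series, [z^4] F = 1/2; multiply by 4! = 24 to get 12.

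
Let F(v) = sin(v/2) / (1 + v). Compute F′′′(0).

23/8

Expand each factor separately, then convolve coefficients.
From the series, [v^3] F = 23/48; multiply by 3! = 6 to get 23/8.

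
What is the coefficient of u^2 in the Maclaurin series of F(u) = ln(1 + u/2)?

-1/8

F(0) = 0
F′(0) = 1/2
F′′(0) = -1/4
The Taylor polynomial is Σ F^(k)(0)/k! · u^k.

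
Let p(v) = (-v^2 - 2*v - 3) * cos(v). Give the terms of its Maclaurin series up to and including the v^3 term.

v^3 + v^2/2 - 2*v - 3

Shift and add copies of the series according to the polynomial's terms.
p(0) = -3
p′(0) = -2
p′′(0) = 1
p′′′(0) = 6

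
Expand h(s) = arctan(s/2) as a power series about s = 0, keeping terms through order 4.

-s^3/24 + s/2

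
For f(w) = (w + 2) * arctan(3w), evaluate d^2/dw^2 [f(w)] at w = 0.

6

Shift and add copies of the series according to the polynomial's terms.
The coefficient of w^2 in the expansion is 3, so f′′(0) = 2! * (3) = 6.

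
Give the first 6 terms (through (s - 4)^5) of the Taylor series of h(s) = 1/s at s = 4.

h(4) = 1/4
h′(4) = -1/16
h′′(4) = 1/32
h′′′(4) = -3/128
h^(4)(4) = 3/128
h^(5)(4) = -15/512
The Taylor polynomial is Σ h^(k)(4)/k! · (s - 4)^k.

-(s - 4)^5/4096 + (s - 4)^4/1024 - (s - 4)^3/256 + (s - 4)^2/64 - (s - 4)/16 + 1/4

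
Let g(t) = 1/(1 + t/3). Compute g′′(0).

From the series, [t^2] g = 1/9; multiply by 2! = 2 to get 2/9.

2/9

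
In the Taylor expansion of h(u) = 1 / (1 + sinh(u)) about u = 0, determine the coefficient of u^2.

1

Write 1/(1+u) = 1 - u + u^2 - u^3 + ... and substitute the series for u.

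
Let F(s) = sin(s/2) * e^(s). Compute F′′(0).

1

Expand each factor separately, then convolve coefficients.
The coefficient of s^2 in the expansion is 1/2, so F′′(0) = 2! * (1/2) = 1.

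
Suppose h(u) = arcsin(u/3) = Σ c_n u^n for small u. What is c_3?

1/162

Use the known series and substitute for the argument.
[u^0] = 0;  [u^1] = 1/3;  [u^2] = 0;  [u^3] = 1/162.
So c_3 = h′′′(0)/3! = 1/162.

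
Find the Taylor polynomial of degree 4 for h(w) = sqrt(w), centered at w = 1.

Compute the successive derivatives at the expansion point and divide by k!.
h(1) = 1
h′(1) = 1/2
h′′(1) = -1/4
h′′′(1) = 3/8
h^(4)(1) = -15/16
Dividing each by k! gives the coefficients c_0, ..., c_4.

-5*(w - 1)^4/128 + (w - 1)^3/16 - (w - 1)^2/8 + (w - 1)/2 + 1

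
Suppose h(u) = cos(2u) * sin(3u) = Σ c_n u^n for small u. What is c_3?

-21/2

Expand each factor separately, then convolve coefficients.
h(0) = 0
h′(0) = 3
h′′(0) = 0
h′′′(0) = -63
So c_3 = h′′′(0)/3! = -21/2.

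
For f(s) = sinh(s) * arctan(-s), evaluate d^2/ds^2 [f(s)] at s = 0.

Take the Cauchy product of the two expansions.
From the series, [s^2] f = -1; multiply by 2! = 2 to get -2.

-2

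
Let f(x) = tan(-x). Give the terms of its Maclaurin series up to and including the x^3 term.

Compute the successive derivatives at the expansion point and divide by k!.
[x^0] = 0;  [x^1] = -1;  [x^2] = 0;  [x^3] = -1/3.

-x^3/3 - x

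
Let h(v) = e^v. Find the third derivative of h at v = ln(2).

The coefficient of (v - ln(2))^3 in the expansion is 1/3, so h′′′(ln(2)) = 3! * (1/3) = 2.

2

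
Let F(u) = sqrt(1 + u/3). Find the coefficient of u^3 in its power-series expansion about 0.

[u^0] = 1;  [u^1] = 1/6;  [u^2] = -1/72;  [u^3] = 1/432.

1/432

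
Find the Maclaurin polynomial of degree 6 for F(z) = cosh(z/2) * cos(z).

Write out both Maclaurin series and multiply, keeping only the needed powers.
F(0) = 1
F′(0) = 0
F′′(0) = -3/4
F′′′(0) = 0
F^(4)(0) = -7/16
F^(5)(0) = 0
F^(6)(0) = 117/64

13*z^6/5120 - 7*z^4/384 - 3*z^2/8 + 1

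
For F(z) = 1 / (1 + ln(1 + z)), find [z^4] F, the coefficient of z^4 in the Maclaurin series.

11/3

Use the geometric series for the reciprocal, then substitute.
F(0) = 1
F′(0) = -1
F′′(0) = 3
F′′′(0) = -14
F^(4)(0) = 88
So c_4 = F^(4)(0)/4! = 11/3.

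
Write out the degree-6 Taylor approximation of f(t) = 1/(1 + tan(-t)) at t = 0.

Plug the Maclaurin series of the inner function into that of the outer and collect terms.

122*t^6/45 + 32*t^5/15 + 5*t^4/3 + 4*t^3/3 + t^2 + t + 1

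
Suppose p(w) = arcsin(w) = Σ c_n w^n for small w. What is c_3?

[w^0] = 0;  [w^1] = 1;  [w^2] = 0;  [w^3] = 1/6.

1/6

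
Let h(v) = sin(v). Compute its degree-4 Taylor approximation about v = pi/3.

sqrt(3)*(v - pi/3)^4/48 - (v - pi/3)^3/12 - sqrt(3)*(v - pi/3)^2/4 + (v - pi/3)/2 + sqrt(3)/2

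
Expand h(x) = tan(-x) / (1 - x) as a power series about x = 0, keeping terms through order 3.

Expand each factor separately, then convolve coefficients.
[x^0] = 0;  [x^1] = -1;  [x^2] = -1;  [x^3] = -4/3.

-4*x^3/3 - x^2 - x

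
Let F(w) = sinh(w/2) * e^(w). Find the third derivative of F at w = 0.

13/8

Take the Cauchy product of the two expansions.
The coefficient of w^3 in the expansion is 13/48, so F′′′(0) = 3! * (13/48) = 13/8.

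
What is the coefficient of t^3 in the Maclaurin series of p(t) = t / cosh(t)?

-1/2

Write the quotient as an unknown series and match coefficients against numerator = denominator · series.
So c_3 = p′′′(0)/3! = -1/2.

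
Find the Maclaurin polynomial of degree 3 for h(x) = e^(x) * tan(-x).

Write out both Maclaurin series and multiply, keeping only the needed powers.
[x^0] = 0;  [x^1] = -1;  [x^2] = -1;  [x^3] = -5/6.

-5*x^3/6 - x^2 - x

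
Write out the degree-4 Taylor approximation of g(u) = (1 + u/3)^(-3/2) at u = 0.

35*u^4/1152 - 35*u^3/432 + 5*u^2/24 - u/2 + 1

g(0) = 1
g′(0) = -1/2
g′′(0) = 5/12
g′′′(0) = -35/72
g^(4)(0) = 35/48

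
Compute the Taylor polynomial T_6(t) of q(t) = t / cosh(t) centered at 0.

5*t^5/24 - t^3/2 + t

Divide the numerator series by the denominator series (power-series long division).
q(0) = 0
q′(0) = 1
q′′(0) = 0
q′′′(0) = -3
q^(4)(0) = 0
q^(5)(0) = 25
q^(6)(0) = 0
Then c_k = q^(k)(0)/k! gives each Taylor coefficient.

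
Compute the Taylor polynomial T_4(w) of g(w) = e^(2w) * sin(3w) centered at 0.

Expand each factor separately, then convolve coefficients.
[w^0] = 0;  [w^1] = 3;  [w^2] = 6;  [w^3] = 3/2;  [w^4] = -5.

-5*w^4 + 3*w^3/2 + 6*w^2 + 3*w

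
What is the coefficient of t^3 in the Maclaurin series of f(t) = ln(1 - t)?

-1/3

Differentiate repeatedly and evaluate at the center.
f(0) = 0
f′(0) = -1
f′′(0) = -1
f′′′(0) = -2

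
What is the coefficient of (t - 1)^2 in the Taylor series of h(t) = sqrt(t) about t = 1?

-1/8

h(1) = 1
h′(1) = 1/2
h′′(1) = -1/4
Dividing each by k! gives the coefficients c_0, ..., c_2.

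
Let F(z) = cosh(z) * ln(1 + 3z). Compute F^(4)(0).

-540

Take the Cauchy product of the two expansions.
The coefficient of z^4 in the expansion is -45/2, so F^(4)(0) = 4! * (-45/2) = -540.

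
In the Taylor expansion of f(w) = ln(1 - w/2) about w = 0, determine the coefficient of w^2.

-1/8

f(0) = 0
f′(0) = -1/2
f′′(0) = -1/4
The Taylor polynomial is Σ f^(k)(0)/k! · w^k.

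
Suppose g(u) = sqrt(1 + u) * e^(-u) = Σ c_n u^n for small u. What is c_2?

Take the Cauchy product of the two expansions.
g(0) = 1
g′(0) = -1/2
g′′(0) = -1/4

-1/8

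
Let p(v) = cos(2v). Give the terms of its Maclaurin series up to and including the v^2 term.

1 - 2*v^2

Apply the Taylor formula c_k = f^(k)(a)/k!.
p(0) = 1
p′(0) = 0
p′′(0) = -4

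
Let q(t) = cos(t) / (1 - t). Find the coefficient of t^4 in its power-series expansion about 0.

13/24

Multiply the two series term by term and collect like powers.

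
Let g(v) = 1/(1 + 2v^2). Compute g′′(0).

The coefficient of v^2 in the expansion is -2, so g′′(0) = 2! * (-2) = -4.

-4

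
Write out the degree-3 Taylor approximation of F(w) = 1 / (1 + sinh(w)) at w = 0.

-7*w^3/6 + w^2 - w + 1

Expand as Σ (-1)^k u^k with u equal to the inner function's series.
F(0) = 1
F′(0) = -1
F′′(0) = 2
F′′′(0) = -7
Then c_k = F^(k)(0)/k! gives each Taylor coefficient.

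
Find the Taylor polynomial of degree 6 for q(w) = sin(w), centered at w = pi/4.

-sqrt(2)*(w - pi/4)^6/1440 + sqrt(2)*(w - pi/4)^5/240 + sqrt(2)*(w - pi/4)^4/48 - sqrt(2)*(w - pi/4)^3/12 - sqrt(2)*(w - pi/4)^2/4 + sqrt(2)*(w - pi/4)/2 + sqrt(2)/2

q(pi/4) = sqrt(2)/2
q′(pi/4) = sqrt(2)/2
q′′(pi/4) = -sqrt(2)/2
q′′′(pi/4) = -sqrt(2)/2
q^(4)(pi/4) = sqrt(2)/2
q^(5)(pi/4) = sqrt(2)/2
q^(6)(pi/4) = -sqrt(2)/2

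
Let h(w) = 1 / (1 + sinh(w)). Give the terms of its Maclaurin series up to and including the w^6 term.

77*w^6/45 - 181*w^5/120 + 4*w^4/3 - 7*w^3/6 + w^2 - w + 1

Use the geometric series for the reciprocal, then substitute.
h(0) = 1
h′(0) = -1
h′′(0) = 2
h′′′(0) = -7
h^(4)(0) = 32
h^(5)(0) = -181
h^(6)(0) = 1232
Then c_k = h^(k)(0)/k! gives each Taylor coefficient.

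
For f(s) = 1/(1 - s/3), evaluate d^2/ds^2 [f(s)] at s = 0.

2/9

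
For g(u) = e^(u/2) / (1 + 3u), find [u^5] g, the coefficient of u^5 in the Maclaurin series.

-789869/3840

Multiply the two series term by term and collect like powers.
[u^0] = 1;  [u^1] = -5/2;  [u^2] = 61/8;  [u^3] = -1097/48;  [u^4] = 26329/384;  [u^5] = -789869/3840.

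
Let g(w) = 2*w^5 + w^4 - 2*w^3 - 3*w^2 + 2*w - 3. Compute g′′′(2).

516

From the series, [(w - 2)^3] g = 86; multiply by 3! = 6 to get 516.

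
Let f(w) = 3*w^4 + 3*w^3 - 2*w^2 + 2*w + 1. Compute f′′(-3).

266

Use the known series and substitute for the argument.
The coefficient of (w + 3)^2 in the expansion is 133, so f′′(-3) = 2! * (133) = 266.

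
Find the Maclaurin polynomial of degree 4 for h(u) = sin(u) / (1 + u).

-5*u^4/6 + 5*u^3/6 - u^2 + u

Take the Cauchy product of the two expansions.
h(0) = 0
h′(0) = 1
h′′(0) = -2
h′′′(0) = 5
h^(4)(0) = -20
Dividing each by k! gives the coefficients c_0, ..., c_4.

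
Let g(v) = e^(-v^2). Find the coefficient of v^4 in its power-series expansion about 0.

g(0) = 1
g′(0) = 0
g′′(0) = -2
g′′′(0) = 0
g^(4)(0) = 12

1/2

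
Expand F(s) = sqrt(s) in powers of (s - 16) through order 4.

-5*(s - 16)^4/2097152 + (s - 16)^3/16384 - (s - 16)^2/512 + (s - 16)/8 + 4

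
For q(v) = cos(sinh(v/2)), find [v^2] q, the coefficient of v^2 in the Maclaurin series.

Plug the Maclaurin series of the inner function into that of the outer and collect terms.

-1/8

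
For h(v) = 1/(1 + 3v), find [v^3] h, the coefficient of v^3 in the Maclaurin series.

Compute the successive derivatives at the expansion point and divide by k!.
[v^0] = 1;  [v^1] = -3;  [v^2] = 9;  [v^3] = -27.
So c_3 = h′′′(0)/3! = -27.

-27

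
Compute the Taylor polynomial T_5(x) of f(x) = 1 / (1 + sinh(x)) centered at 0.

Expand as Σ (-1)^k u^k with u equal to the inner function's series.
[x^0] = 1;  [x^1] = -1;  [x^2] = 1;  [x^3] = -7/6;  [x^4] = 4/3;  [x^5] = -181/120.

-181*x^5/120 + 4*x^4/3 - 7*x^3/6 + x^2 - x + 1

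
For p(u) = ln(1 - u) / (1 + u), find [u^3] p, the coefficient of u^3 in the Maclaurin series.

Expand each factor separately, then convolve coefficients.

-5/6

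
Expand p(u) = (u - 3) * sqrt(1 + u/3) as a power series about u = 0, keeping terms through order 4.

Multiply each power in the prefactor through the base expansion.
p(0) = -3
p′(0) = 1/2
p′′(0) = 5/12
p′′′(0) = -1/8
p^(4)(0) = 13/144

13*u^4/3456 - u^3/48 + 5*u^2/24 + u/2 - 3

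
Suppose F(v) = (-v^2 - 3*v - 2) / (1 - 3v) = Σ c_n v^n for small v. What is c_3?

Distribute the polynomial across the series and collect like powers.

-84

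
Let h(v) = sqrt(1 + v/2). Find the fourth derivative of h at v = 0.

-15/256

The coefficient of v^4 in the expansion is -5/2048, so h^(4)(0) = 4! * (-5/2048) = -15/256.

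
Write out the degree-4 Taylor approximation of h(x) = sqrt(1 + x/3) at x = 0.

-5*x^4/10368 + x^3/432 - x^2/72 + x/6 + 1

Compute the successive derivatives at the expansion point and divide by k!.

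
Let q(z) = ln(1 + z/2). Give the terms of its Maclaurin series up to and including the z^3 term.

z^3/24 - z^2/8 + z/2

q(0) = 0
q′(0) = 1/2
q′′(0) = -1/4
q′′′(0) = 1/4
Dividing each by k! gives the coefficients c_0, ..., c_3.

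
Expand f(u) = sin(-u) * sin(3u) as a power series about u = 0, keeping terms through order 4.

Multiply the two series term by term and collect like powers.

5*u^4 - 3*u^2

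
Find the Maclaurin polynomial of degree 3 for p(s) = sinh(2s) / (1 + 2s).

Write out both Maclaurin series and multiply, keeping only the needed powers.
p(0) = 0
p′(0) = 2
p′′(0) = -8
p′′′(0) = 56
Dividing each by k! gives the coefficients c_0, ..., c_3.

28*s^3/3 - 4*s^2 + 2*s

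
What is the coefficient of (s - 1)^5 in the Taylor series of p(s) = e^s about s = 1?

c_5 = p^(5)(1)/5! = e/120.

e/120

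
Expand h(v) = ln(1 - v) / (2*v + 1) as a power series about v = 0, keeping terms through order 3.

Multiply the numerator's expansion by the denominator's geometric series.

-10*v^3/3 + 3*v^2/2 - v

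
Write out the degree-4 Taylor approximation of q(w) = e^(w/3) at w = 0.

w^4/1944 + w^3/162 + w^2/18 + w/3 + 1

Compute the successive derivatives at the expansion point and divide by k!.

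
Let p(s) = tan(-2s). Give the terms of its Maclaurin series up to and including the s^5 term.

p(0) = 0
p′(0) = -2
p′′(0) = 0
p′′′(0) = -16
p^(4)(0) = 0
p^(5)(0) = -512
Dividing each by k! gives the coefficients c_0, ..., c_5.

-64*s^5/15 - 8*s^3/3 - 2*s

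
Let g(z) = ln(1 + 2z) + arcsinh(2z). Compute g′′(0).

Expand each term separately and add.
The coefficient of z^2 in the expansion is -2, so g′′(0) = 2! * (-2) = -4.

-4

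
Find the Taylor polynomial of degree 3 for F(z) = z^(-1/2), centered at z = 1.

F(1) = 1
F′(1) = -1/2
F′′(1) = 3/4
F′′′(1) = -15/8

-5*(z - 1)^3/16 + 3*(z - 1)^2/8 - (z - 1)/2 + 1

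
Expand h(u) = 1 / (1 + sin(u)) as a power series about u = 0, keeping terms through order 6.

Expand as Σ (-1)^k u^k with u equal to the inner function's series.
h(0) = 1
h′(0) = -1
h′′(0) = 2
h′′′(0) = -5
h^(4)(0) = 16
h^(5)(0) = -61
h^(6)(0) = 272

17*u^6/45 - 61*u^5/120 + 2*u^4/3 - 5*u^3/6 + u^2 - u + 1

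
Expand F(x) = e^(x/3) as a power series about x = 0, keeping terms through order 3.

Differentiate repeatedly and evaluate at the center.
F(0) = 1
F′(0) = 1/3
F′′(0) = 1/9
F′′′(0) = 1/27

x^3/162 + x^2/18 + x/3 + 1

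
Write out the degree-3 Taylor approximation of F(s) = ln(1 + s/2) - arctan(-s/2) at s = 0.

-s^2/8 + s

Add the two expansions coefficient-wise.
F(0) = 0
F′(0) = 1
F′′(0) = -1/4
F′′′(0) = 0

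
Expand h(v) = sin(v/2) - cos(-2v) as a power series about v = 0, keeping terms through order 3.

-v^3/48 + 2*v^2 + v/2 - 1

Combine the two series term by term.
h(0) = -1
h′(0) = 1/2
h′′(0) = 4
h′′′(0) = -1/8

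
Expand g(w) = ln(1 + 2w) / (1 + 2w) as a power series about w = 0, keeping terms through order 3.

Write out both Maclaurin series and multiply, keeping only the needed powers.
g(0) = 0
g′(0) = 2
g′′(0) = -12
g′′′(0) = 88
Dividing each by k! gives the coefficients c_0, ..., c_3.

44*w^3/3 - 6*w^2 + 2*w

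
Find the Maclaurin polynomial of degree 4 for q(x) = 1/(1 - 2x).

16*x^4 + 8*x^3 + 4*x^2 + 2*x + 1

Differentiate repeatedly and evaluate at the center.
q(0) = 1
q′(0) = 2
q′′(0) = 8
q′′′(0) = 48
q^(4)(0) = 384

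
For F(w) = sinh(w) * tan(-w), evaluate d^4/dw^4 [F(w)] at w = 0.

Write out both Maclaurin series and multiply, keeping only the needed powers.
The coefficient of w^4 in the expansion is -1/2, so F^(4)(0) = 4! * (-1/2) = -12.

-12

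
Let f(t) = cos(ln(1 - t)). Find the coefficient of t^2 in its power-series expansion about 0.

-1/2

Let u equal the inner series; expand the outer function in u and truncate.
[t^0] = 1;  [t^1] = 0;  [t^2] = -1/2.
So c_2 = f′′(0)/2! = -1/2.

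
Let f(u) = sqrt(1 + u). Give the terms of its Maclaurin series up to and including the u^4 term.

-5*u^4/128 + u^3/16 - u^2/8 + u/2 + 1

f(0) = 1
f′(0) = 1/2
f′′(0) = -1/4
f′′′(0) = 3/8
f^(4)(0) = -15/16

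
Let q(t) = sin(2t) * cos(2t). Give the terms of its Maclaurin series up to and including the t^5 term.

64*t^5/15 - 16*t^3/3 + 2*t

Multiply the two series term by term and collect like powers.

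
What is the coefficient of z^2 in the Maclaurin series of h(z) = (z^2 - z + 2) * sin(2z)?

-2

Multiply each power in the prefactor through the base expansion.
h(0) = 0
h′(0) = 4
h′′(0) = -4
The Taylor polynomial is Σ h^(k)(0)/k! · z^k.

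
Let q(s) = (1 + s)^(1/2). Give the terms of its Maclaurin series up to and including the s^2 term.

Compute the successive derivatives at the expansion point and divide by k!.
[s^0] = 1;  [s^1] = 1/2;  [s^2] = -1/8.

-s^2/8 + s/2 + 1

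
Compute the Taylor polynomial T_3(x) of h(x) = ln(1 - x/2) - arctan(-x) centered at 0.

-3*x^3/8 - x^2/8 + x/2

Combine the two series term by term.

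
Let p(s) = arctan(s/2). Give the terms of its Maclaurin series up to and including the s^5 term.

Apply the Taylor formula c_k = f^(k)(a)/k!.

s^5/160 - s^3/24 + s/2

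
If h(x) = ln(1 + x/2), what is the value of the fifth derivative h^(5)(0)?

Compute the successive derivatives at the expansion point and divide by k!.
The coefficient of x^5 in the expansion is 1/160, so h^(5)(0) = 5! * (1/160) = 3/4.

3/4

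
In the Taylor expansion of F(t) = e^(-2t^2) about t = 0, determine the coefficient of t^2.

[t^0] = 1;  [t^1] = 0;  [t^2] = -2.

-2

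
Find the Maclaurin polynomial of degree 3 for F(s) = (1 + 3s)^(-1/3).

-14*s^3/3 + 2*s^2 - s + 1

Compute the successive derivatives at the expansion point and divide by k!.
[s^0] = 1;  [s^1] = -1;  [s^2] = 2;  [s^3] = -14/3.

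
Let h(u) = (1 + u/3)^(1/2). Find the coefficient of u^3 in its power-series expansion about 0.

h(0) = 1
h′(0) = 1/6
h′′(0) = -1/36
h′′′(0) = 1/72
So c_3 = h′′′(0)/3! = 1/432.

1/432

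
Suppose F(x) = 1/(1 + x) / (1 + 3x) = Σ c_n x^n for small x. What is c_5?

Write out both Maclaurin series and multiply, keeping only the needed powers.
F(0) = 1
F′(0) = -4
F′′(0) = 26
F′′′(0) = -240
F^(4)(0) = 2904
F^(5)(0) = -43680
The Taylor polynomial is Σ F^(k)(0)/k! · x^k.

-364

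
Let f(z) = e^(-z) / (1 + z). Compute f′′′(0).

-16

Write out both Maclaurin series and multiply, keeping only the needed powers.
From the series, [z^3] f = -8/3; multiply by 3! = 6 to get -16.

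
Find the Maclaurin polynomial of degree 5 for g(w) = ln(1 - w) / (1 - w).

Expand each factor separately, then convolve coefficients.

-137*w^5/60 - 25*w^4/12 - 11*w^3/6 - 3*w^2/2 - w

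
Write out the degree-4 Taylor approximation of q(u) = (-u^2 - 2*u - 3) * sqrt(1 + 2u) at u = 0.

Distribute the polynomial across the series and collect like powers.

11*u^4/8 - 3*u^3/2 - 3*u^2/2 - 5*u - 3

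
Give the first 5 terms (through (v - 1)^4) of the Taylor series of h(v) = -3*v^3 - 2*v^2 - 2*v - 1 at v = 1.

h(1) = -8
h′(1) = -15
h′′(1) = -22
h′′′(1) = -18
h^(4)(1) = 0

-3*(v - 1)^3 - 11*(v - 1)^2 - 15*(v - 1) - 8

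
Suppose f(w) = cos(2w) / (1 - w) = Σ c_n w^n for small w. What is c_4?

Use 1/(1 - r) = Σ r^k on the denominator, then take the Cauchy product.
f(0) = 1
f′(0) = 1
f′′(0) = -2
f′′′(0) = -6
f^(4)(0) = -8
So c_4 = f^(4)(0)/4! = -1/3.

-1/3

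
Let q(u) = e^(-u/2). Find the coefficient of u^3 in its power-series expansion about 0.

q(0) = 1
q′(0) = -1/2
q′′(0) = 1/4
q′′′(0) = -1/8

-1/48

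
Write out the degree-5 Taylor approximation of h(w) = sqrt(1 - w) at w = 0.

-7*w^5/256 - 5*w^4/128 - w^3/16 - w^2/8 - w/2 + 1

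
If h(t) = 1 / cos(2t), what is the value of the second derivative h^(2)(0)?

Write the quotient as an unknown series and match coefficients against numerator = denominator · series.
From the series, [t^2] h = 2; multiply by 2! = 2 to get 4.

4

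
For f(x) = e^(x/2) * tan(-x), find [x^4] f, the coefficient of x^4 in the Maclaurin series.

-3/16

Write out both Maclaurin series and multiply, keeping only the needed powers.
f(0) = 0
f′(0) = -1
f′′(0) = -1
f′′′(0) = -11/4
f^(4)(0) = -9/2
So c_4 = f^(4)(0)/4! = -3/16.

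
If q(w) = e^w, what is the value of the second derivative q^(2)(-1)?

e^(-1)

From the series, [(w + 1)^2] q = e^(-1)/2; multiply by 2! = 2 to get e^(-1).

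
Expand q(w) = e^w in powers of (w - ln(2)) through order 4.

(w - ln(2))^4/12 + (w - ln(2))^3/3 + (w - ln(2))^2 + 2*(w - ln(2)) + 2

q(ln(2)) = 2
q′(ln(2)) = 2
q′′(ln(2)) = 2
q′′′(ln(2)) = 2
q^(4)(ln(2)) = 2
The Taylor polynomial is Σ q^(k)(ln(2))/k! · (w - ln(2))^k.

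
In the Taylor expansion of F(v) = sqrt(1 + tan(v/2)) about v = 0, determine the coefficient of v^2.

Substitute the inner expansion into the outer series and collect powers.

-1/32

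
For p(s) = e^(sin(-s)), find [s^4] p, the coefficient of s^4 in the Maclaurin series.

-1/8

Substitute the inner expansion into the outer series and collect powers.
p(0) = 1
p′(0) = -1
p′′(0) = 1
p′′′(0) = 0
p^(4)(0) = -3
So c_4 = p^(4)(0)/4! = -1/8.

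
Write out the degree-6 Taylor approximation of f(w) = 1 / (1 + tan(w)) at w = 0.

Expand as Σ (-1)^k u^k with u equal to the inner function's series.

122*w^6/45 - 32*w^5/15 + 5*w^4/3 - 4*w^3/3 + w^2 - w + 1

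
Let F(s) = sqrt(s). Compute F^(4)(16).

-15/262144

Compute the successive derivatives at the expansion point and divide by k!.
The coefficient of (s - 16)^4 in the expansion is -5/2097152, so F^(4)(16) = 4! * (-5/2097152) = -15/262144.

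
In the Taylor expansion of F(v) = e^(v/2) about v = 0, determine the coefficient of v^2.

1/8

F(0) = 1
F′(0) = 1/2
F′′(0) = 1/4
So c_2 = F′′(0)/2! = 1/8.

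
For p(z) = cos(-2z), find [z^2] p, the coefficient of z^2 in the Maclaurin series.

-2

Apply the Taylor formula c_k = f^(k)(a)/k!.
[z^0] = 1;  [z^1] = 0;  [z^2] = -2.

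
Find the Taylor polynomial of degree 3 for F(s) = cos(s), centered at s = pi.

F(pi) = -1
F′(pi) = 0
F′′(pi) = 1
F′′′(pi) = 0

(s - pi)^2/2 - 1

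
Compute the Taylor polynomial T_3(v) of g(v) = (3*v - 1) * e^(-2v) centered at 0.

Distribute the polynomial across the series and collect like powers.
[v^0] = -1;  [v^1] = 5;  [v^2] = -8;  [v^3] = 22/3.

22*v^3/3 - 8*v^2 + 5*v - 1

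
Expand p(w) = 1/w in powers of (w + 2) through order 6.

-(w + 2)^6/128 - (w + 2)^5/64 - (w + 2)^4/32 - (w + 2)^3/16 - (w + 2)^2/8 - (w + 2)/4 - 1/2

Apply the Taylor formula c_k = f^(k)(a)/k!.
p(-2) = -1/2
p′(-2) = -1/4
p′′(-2) = -1/4
p′′′(-2) = -3/8
p^(4)(-2) = -3/4
p^(5)(-2) = -15/8
p^(6)(-2) = -45/8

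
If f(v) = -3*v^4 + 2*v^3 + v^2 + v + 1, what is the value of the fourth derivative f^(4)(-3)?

The coefficient of (v + 3)^4 in the expansion is -3, so f^(4)(-3) = 4! * (-3) = -72.

-72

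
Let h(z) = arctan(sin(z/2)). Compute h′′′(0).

-3/8

Substitute the inner expansion into the outer series and collect powers.
The coefficient of z^3 in the expansion is -1/16, so h′′′(0) = 3! * (-1/16) = -3/8.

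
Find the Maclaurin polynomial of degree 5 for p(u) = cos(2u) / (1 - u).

-u^5/3 - u^4/3 - u^3 - u^2 + u + 1

Multiply the numerator's expansion by the denominator's geometric series.
[u^0] = 1;  [u^1] = 1;  [u^2] = -1;  [u^3] = -1;  [u^4] = -1/3;  [u^5] = -1/3.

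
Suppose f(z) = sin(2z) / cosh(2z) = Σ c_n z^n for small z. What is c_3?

-16/3

Divide the numerator series by the denominator series (power-series long division).
f(0) = 0
f′(0) = 2
f′′(0) = 0
f′′′(0) = -32
So c_3 = f′′′(0)/3! = -16/3.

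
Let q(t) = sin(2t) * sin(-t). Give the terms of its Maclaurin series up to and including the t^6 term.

Multiply the two series term by term and collect like powers.
q(0) = 0
q′(0) = 0
q′′(0) = -4
q′′′(0) = 0
q^(4)(0) = 40
q^(5)(0) = 0
q^(6)(0) = -364

-91*t^6/180 + 5*t^4/3 - 2*t^2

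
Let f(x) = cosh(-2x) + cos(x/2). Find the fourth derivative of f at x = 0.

257/16

Expand each term separately and add.
The coefficient of x^4 in the expansion is 257/384, so f^(4)(0) = 4! * (257/384) = 257/16.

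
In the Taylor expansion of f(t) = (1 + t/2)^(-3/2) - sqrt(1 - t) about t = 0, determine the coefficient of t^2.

19/32

Combine the two series term by term.
f(0) = 0
f′(0) = -1/4
f′′(0) = 19/16
Then c_k = f^(k)(0)/k! gives each Taylor coefficient.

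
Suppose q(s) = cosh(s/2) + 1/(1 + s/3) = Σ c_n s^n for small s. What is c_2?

Combine the two series term by term.
q(0) = 2
q′(0) = -1/3
q′′(0) = 17/36
So c_2 = q′′(0)/2! = 17/72.

17/72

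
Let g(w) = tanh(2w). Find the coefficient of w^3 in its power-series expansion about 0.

Differentiate repeatedly and evaluate at the center.
[w^0] = 0;  [w^1] = 2;  [w^2] = 0;  [w^3] = -8/3.
So c_3 = g′′′(0)/3! = -8/3.

-8/3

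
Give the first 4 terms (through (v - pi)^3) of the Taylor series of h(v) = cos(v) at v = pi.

Differentiate repeatedly and evaluate at the center.
[(v - pi)^0] = -1;  [(v - pi)^1] = 0;  [(v - pi)^2] = 1/2;  [(v - pi)^3] = 0.

(v - pi)^2/2 - 1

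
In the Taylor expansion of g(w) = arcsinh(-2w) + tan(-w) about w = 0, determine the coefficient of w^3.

1

Expand each term separately and add.
[w^0] = 0;  [w^1] = -3;  [w^2] = 0;  [w^3] = 1.
So c_3 = g′′′(0)/3! = 1.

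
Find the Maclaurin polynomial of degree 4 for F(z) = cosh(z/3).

z^4/1944 + z^2/18 + 1

[z^0] = 1;  [z^1] = 0;  [z^2] = 1/18;  [z^3] = 0;  [z^4] = 1/1944.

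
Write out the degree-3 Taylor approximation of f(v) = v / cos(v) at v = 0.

Divide the numerator series by the denominator series (power-series long division).
[v^0] = 0;  [v^1] = 1;  [v^2] = 0;  [v^3] = 1/2.

v^3/2 + v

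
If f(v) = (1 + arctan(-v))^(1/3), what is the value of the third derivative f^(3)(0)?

8/27

Compose series: expand the inner function first, then feed it into the outer expansion.
From the series, [v^3] f = 4/81; multiply by 3! = 6 to get 8/27.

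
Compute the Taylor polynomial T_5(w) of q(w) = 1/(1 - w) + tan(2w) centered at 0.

79*w^5/15 + w^4 + 11*w^3/3 + w^2 + 3*w + 1

Expand each term separately and add.
q(0) = 1
q′(0) = 3
q′′(0) = 2
q′′′(0) = 22
q^(4)(0) = 24
q^(5)(0) = 632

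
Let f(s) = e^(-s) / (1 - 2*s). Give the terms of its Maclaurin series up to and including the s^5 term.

Multiply the numerator's expansion by the denominator's geometric series.
f(0) = 1
f′(0) = 1
f′′(0) = 5
f′′′(0) = 29
f^(4)(0) = 233
f^(5)(0) = 2329
The Taylor polynomial is Σ f^(k)(0)/k! · s^k.

2329*s^5/120 + 233*s^4/24 + 29*s^3/6 + 5*s^2/2 + s + 1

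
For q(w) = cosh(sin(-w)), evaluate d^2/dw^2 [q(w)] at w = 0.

Plug the Maclaurin series of the inner function into that of the outer and collect terms.
The coefficient of w^2 in the expansion is 1/2, so q′′(0) = 2! * (1/2) = 1.

1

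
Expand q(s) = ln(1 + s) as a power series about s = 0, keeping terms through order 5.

s^5/5 - s^4/4 + s^3/3 - s^2/2 + s

q(0) = 0
q′(0) = 1
q′′(0) = -1
q′′′(0) = 2
q^(4)(0) = -6
q^(5)(0) = 24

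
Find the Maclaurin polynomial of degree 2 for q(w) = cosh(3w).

9*w^2/2 + 1

q(0) = 1
q′(0) = 0
q′′(0) = 9
Dividing each by k! gives the coefficients c_0, ..., c_2.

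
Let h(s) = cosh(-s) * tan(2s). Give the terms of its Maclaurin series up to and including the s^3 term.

11*s^3/3 + 2*s

Expand each factor separately, then convolve coefficients.
h(0) = 0
h′(0) = 2
h′′(0) = 0
h′′′(0) = 22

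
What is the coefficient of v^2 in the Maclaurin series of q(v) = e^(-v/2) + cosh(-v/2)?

Combine the two series term by term.

1/4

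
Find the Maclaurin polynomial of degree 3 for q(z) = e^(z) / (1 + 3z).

-58*z^3/3 + 13*z^2/2 - 2*z + 1

Take the Cauchy product of the two expansions.
q(0) = 1
q′(0) = -2
q′′(0) = 13
q′′′(0) = -116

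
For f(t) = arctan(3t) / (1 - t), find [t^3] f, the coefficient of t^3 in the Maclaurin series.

Multiply the two series term by term and collect like powers.

-6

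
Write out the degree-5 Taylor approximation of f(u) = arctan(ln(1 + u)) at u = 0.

Substitute the inner expansion into the outer series and collect powers.
f(0) = 0
f′(0) = 1
f′′(0) = -1
f′′′(0) = 0
f^(4)(0) = 6
f^(5)(0) = -22

-11*u^5/60 + u^4/4 - u^2/2 + u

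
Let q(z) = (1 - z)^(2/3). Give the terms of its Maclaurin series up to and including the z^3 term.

-4*z^3/81 - z^2/9 - 2*z/3 + 1

q(0) = 1
q′(0) = -2/3
q′′(0) = -2/9
q′′′(0) = -8/27
The Taylor polynomial is Σ q^(k)(0)/k! · z^k.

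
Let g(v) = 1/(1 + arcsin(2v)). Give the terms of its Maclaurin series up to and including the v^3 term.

-28*v^3/3 + 4*v^2 - 2*v + 1

Plug the Maclaurin series of the inner function into that of the outer and collect terms.
g(0) = 1
g′(0) = -2
g′′(0) = 8
g′′′(0) = -56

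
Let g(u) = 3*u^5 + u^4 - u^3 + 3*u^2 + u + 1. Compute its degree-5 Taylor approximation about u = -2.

3*(u + 2)^5 - 29*(u + 2)^4 + 111*(u + 2)^3 - 207*(u + 2)^2 + 185*(u + 2) - 61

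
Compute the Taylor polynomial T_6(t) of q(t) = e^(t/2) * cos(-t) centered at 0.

13*t^6/5120 + 41*t^5/3840 - 7*t^4/384 - 11*t^3/48 - 3*t^2/8 + t/2 + 1

Expand each factor separately, then convolve coefficients.
q(0) = 1
q′(0) = 1/2
q′′(0) = -3/4
q′′′(0) = -11/8
q^(4)(0) = -7/16
q^(5)(0) = 41/32
q^(6)(0) = 117/64
Dividing each by k! gives the coefficients c_0, ..., c_6.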